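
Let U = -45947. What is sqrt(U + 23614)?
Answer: I*sqrt(22333) ≈ 149.44*I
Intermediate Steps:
sqrt(U + 23614) = sqrt(-45947 + 23614) = sqrt(-22333) = I*sqrt(22333)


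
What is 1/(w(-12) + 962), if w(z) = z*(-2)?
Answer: 1/986 ≈ 0.0010142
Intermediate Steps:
w(z) = -2*z
1/(w(-12) + 962) = 1/(-2*(-12) + 962) = 1/(24 + 962) = 1/986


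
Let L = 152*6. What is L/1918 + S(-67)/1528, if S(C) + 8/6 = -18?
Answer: 1017341/2198028 ≈ 0.46284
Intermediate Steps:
S(C) = -58/3 (S(C) = -4/3 - 18 = -58/3)
L = 912
L/1918 + S(-67)/1528 = 912/1918 - 58/3/1528 = 912*(1/1918) - 58/3*1/1528 = 456/959 - 29/2292 = 1017341/2198028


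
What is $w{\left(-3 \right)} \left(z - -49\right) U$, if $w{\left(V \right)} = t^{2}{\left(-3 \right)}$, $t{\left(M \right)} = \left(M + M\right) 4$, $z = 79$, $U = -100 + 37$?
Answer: $-4644864$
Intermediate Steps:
$U = -63$
$t{\left(M \right)} = 8 M$ ($t{\left(M \right)} = 2 M 4 = 8 M$)
$w{\left(V \right)} = 576$ ($w{\left(V \right)} = \left(8 \left(-3\right)\right)^{2} = \left(-24\right)^{2} = 576$)
$w{\left(-3 \right)} \left(z - -49\right) U = 576 \left(79 - -49\right) \left(-63\right) = 576 \left(79 + 49\right) \left(-63\right) = 576 \cdot 128 \left(-63\right) = 73728 \left(-63\right) = -4644864$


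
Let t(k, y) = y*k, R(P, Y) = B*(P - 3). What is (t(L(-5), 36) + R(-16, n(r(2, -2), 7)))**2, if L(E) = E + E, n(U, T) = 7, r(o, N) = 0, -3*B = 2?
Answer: 1085764/9 ≈ 1.2064e+5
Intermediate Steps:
B = -2/3 (B = -1/3*2 = -2/3 ≈ -0.66667)
L(E) = 2*E
R(P, Y) = 2 - 2*P/3 (R(P, Y) = -2*(P - 3)/3 = -2*(-3 + P)/3 = 2 - 2*P/3)
t(k, y) = k*y
(t(L(-5), 36) + R(-16, n(r(2, -2), 7)))**2 = ((2*(-5))*36 + (2 - 2/3*(-16)))**2 = (-10*36 + (2 + 32/3))**2 = (-360 + 38/3)**2 = (-1042/3)**2 = 1085764/9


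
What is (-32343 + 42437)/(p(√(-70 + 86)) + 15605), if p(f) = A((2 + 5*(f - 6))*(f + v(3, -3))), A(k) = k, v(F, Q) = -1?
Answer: 10094/15581 ≈ 0.64784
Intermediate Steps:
p(f) = (-1 + f)*(-28 + 5*f) (p(f) = (2 + 5*(f - 6))*(f - 1) = (2 + 5*(-6 + f))*(-1 + f) = (2 + (-30 + 5*f))*(-1 + f) = (-28 + 5*f)*(-1 + f) = (-1 + f)*(-28 + 5*f))
(-32343 + 42437)/(p(√(-70 + 86)) + 15605) = (-32343 + 42437)/((28 - 33*√(-70 + 86) + 5*(√(-70 + 86))²) + 15605) = 10094/((28 - 33*√16 + 5*(√16)²) + 15605) = 10094/((28 - 33*4 + 5*4²) + 15605) = 10094/((28 - 132 + 5*16) + 15605) = 10094/((28 - 132 + 80) + 15605) = 10094/(-24 + 15605) = 10094/15581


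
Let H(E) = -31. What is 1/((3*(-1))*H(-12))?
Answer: 1/93 ≈ 0.010753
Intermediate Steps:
1/((3*(-1))*H(-12)) = 1/((3*(-1))*(-31)) = 1/(-3*(-31)) = 1/93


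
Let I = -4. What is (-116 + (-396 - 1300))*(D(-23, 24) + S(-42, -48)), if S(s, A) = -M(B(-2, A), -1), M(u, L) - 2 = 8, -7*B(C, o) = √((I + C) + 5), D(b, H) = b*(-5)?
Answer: -190260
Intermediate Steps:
D(b, H) = -5*b
B(C, o) = -√(1 + C)/7 (B(C, o) = -√((-4 + C) + 5)/7 = -√(1 + C)/7)
M(u, L) = 10 (M(u, L) = 2 + 8 = 10)
S(s, A) = -10 (S(s, A) = -1*10 = -10)
(-116 + (-396 - 1300))*(D(-23, 24) + S(-42, -48)) = (-116 + (-396 - 1300))*(-5*(-23) - 10) = (-116 - 1696)*(115 - 10) = -1812*105 = -190260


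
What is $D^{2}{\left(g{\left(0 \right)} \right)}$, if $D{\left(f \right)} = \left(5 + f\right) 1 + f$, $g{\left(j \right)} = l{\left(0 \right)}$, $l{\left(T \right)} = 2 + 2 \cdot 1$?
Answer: $169$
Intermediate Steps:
$l{\left(T \right)} = 4$ ($l{\left(T \right)} = 2 + 2 = 4$)
$g{\left(j \right)} = 4$
$D{\left(f \right)} = 5 + 2 f$ ($D{\left(f \right)} = \left(5 + f\right) + f = 5 + 2 f$)
$D^{2}{\left(g{\left(0 \right)} \right)} = \left(5 + 2 \cdot 4\right)^{2} = \left(5 + 8\right)^{2} = 13^{2} = 169$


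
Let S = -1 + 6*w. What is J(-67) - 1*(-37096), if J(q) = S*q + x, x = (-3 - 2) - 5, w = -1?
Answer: 37555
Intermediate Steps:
x = -10 (x = -5 - 5 = -10)
S = -7 (S = -1 + 6*(-1) = -1 - 6 = -7)
J(q) = -10 - 7*q (J(q) = -7*q - 10 = -10 - 7*q)
J(-67) - 1*(-37096) = (-10 - 7*(-67)) - 1*(-37096) = (-10 + 469) + 37096 = 459 + 37096 = 37555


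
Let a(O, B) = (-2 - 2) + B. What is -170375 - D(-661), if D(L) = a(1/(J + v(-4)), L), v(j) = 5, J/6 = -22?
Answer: -169710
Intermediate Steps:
J = -132 (J = 6*(-22) = -132)
a(O, B) = -4 + B
D(L) = -4 + L
-170375 - D(-661) = -170375 - (-4 - 661) = -170375 - 1*(-665) = -170375 + 665 = -169710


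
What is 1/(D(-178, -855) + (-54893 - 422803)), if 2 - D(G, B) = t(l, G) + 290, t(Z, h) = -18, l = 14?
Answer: -1/477966 ≈ -2.0922e-6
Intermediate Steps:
D(G, B) = -270 (D(G, B) = 2 - (-18 + 290) = 2 - 1*272 = 2 - 272 = -270)
1/(D(-178, -855) + (-54893 - 422803)) = 1/(-270 + (-54893 - 422803)) = 1/(-270 - 477696) = 1/(-477966) = -1/477966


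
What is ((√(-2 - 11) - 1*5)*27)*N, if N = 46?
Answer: -6210 + 1242*I*√13 ≈ -6210.0 + 4478.1*I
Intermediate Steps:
((√(-2 - 11) - 1*5)*27)*N = ((√(-2 - 11) - 1*5)*27)*46 = ((√(-13) - 5)*27)*46 = ((I*√13 - 5)*27)*46 = ((-5 + I*√13)*27)*46 = (-135 + 27*I*√13)*46 = -6210 + 1242*I*√13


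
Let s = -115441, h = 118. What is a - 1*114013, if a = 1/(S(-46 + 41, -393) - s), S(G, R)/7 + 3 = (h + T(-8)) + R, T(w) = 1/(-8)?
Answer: -103518445381/907953 ≈ -1.1401e+5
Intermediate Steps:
T(w) = -1/8
S(G, R) = 6433/8 + 7*R (S(G, R) = -21 + 7*((118 - 1/8) + R) = -21 + 7*(943/8 + R) = -21 + (6601/8 + 7*R) = 6433/8 + 7*R)
a = 8/907953 (a = 1/((6433/8 + 7*(-393)) - 1*(-115441)) = 1/((6433/8 - 2751) + 115441) = 1/(-15575/8 + 115441) = 1/(907953/8) = 8/907953 ≈ 8.8110e-6)
a - 1*114013 = 8/907953 - 1*114013 = 8/907953 - 114013 = -103518445381/907953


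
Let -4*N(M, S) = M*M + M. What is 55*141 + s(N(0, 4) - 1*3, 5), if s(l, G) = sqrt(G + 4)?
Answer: 7758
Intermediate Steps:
N(M, S) = -M/4 - M**2/4 (N(M, S) = -(M*M + M)/4 = -(M**2 + M)/4 = -(M + M**2)/4 = -M/4 - M**2/4)
s(l, G) = sqrt(4 + G)
55*141 + s(N(0, 4) - 1*3, 5) = 55*141 + sqrt(4 + 5) = 7755 + sqrt(9) = 7755 + 3 = 7758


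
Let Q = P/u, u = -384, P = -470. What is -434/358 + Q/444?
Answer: -18456751/15259392 ≈ -1.2095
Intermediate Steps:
Q = 235/192 (Q = -470/(-384) = -470*(-1/384) = 235/192 ≈ 1.2240)
-434/358 + Q/444 = -434/358 + (235/192)/444 = -434*1/358 + (235/192)*(1/444) = -217/179 + 235/85248 = -18456751/15259392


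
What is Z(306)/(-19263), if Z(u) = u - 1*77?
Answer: -229/19263 ≈ -0.011888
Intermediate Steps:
Z(u) = -77 + u (Z(u) = u - 77 = -77 + u)
Z(306)/(-19263) = (-77 + 306)/(-19263) = 229*(-1/19263) = -229/19263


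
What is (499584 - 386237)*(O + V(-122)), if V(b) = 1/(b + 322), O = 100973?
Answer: 2288997439547/200 ≈ 1.1445e+10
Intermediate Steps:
V(b) = 1/(322 + b)
(499584 - 386237)*(O + V(-122)) = (499584 - 386237)*(100973 + 1/(322 - 122)) = 113347*(100973 + 1/200) = 113347*(20194601/200) = 2288997439547/200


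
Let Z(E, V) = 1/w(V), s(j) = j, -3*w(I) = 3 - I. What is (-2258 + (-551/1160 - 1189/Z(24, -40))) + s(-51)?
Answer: 1767943/120 ≈ 14733.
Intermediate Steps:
w(I) = -1 + I/3 (w(I) = -(3 - I)/3 = -1 + I/3)
Z(E, V) = 1/(-1 + V/3)
(-2258 + (-551/1160 - 1189/Z(24, -40))) + s(-51) = (-2258 + (-551/1160 - 1189/(3/(-3 - 40)))) - 51 = (-2258 + (-551*1/1160 - 1189/(3/(-43)))) - 51 = (-2258 + (-19/40 - 1189/(3*(-1/43)))) - 51 = (-2258 + (-19/40 - 1189/(-3/43))) - 51 = (-2258 + (-19/40 - 1189*(-43/3))) - 51 = (-2258 + (-19/40 + 51127/3)) - 51 = (-2258 + 2045023/120) - 51 = 1774063/120 - 51 = 1767943/120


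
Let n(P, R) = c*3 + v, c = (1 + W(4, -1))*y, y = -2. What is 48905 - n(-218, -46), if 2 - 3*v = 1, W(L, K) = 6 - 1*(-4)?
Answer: 146912/3 ≈ 48971.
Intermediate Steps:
W(L, K) = 10 (W(L, K) = 6 + 4 = 10)
v = ⅓ (v = ⅔ - ⅓*1 = ⅔ - ⅓ = ⅓ ≈ 0.33333)
c = -22 (c = (1 + 10)*(-2) = 11*(-2) = -22)
n(P, R) = -197/3 (n(P, R) = -22*3 + ⅓ = -66 + ⅓ = -197/3)
48905 - n(-218, -46) = 48905 - 1*(-197/3) = 48905 + 197/3 = 146912/3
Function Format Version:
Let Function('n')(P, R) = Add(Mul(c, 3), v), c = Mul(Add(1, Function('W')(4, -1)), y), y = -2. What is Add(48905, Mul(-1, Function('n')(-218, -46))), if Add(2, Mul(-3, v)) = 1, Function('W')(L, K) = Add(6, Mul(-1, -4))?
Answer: Rational(146912, 3) ≈ 48971.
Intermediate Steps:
Function('W')(L, K) = 10 (Function('W')(L, K) = Add(6, 4) = 10)
v = Rational(1, 3) (v = Add(Rational(2, 3), Mul(Rational(-1, 3), 1)) = Add(Rational(2, 3), Rational(-1, 3)) = Rational(1, 3) ≈ 0.33333)
c = -22 (c = Mul(Add(1, 10), -2) = Mul(11, -2) = -22)
Function('n')(P, R) = Rational(-197, 3) (Function('n')(P, R) = Add(Mul(-22, 3), Rational(1, 3)) = Add(-66, Rational(1, 3)) = Rational(-197, 3))
Add(48905, Mul(-1, Function('n')(-218, -46))) = Add(48905, Mul(-1, Rational(-197, 3))) = Add(48905, Rational(197, 3)) = Rational(146912, 3)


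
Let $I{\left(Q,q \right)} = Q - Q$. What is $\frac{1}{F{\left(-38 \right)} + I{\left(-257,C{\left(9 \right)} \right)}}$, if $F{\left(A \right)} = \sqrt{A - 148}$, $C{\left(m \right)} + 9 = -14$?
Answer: $- \frac{i \sqrt{186}}{186} \approx - 0.073324 i$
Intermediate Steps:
$C{\left(m \right)} = -23$ ($C{\left(m \right)} = -9 - 14 = -23$)
$I{\left(Q,q \right)} = 0$
$F{\left(A \right)} = \sqrt{-148 + A}$
$\frac{1}{F{\left(-38 \right)} + I{\left(-257,C{\left(9 \right)} \right)}} = \frac{1}{\sqrt{-148 - 38} + 0} = \frac{1}{\sqrt{-186} + 0} = \frac{1}{i \sqrt{186} + 0} = \frac{1}{i \sqrt{186}} = - \frac{i \sqrt{186}}{186}$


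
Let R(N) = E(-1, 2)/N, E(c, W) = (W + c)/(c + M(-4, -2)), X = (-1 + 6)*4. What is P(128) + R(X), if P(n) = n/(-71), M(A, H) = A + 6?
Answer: -2489/1420 ≈ -1.7528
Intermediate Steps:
X = 20 (X = 5*4 = 20)
M(A, H) = 6 + A
E(c, W) = (W + c)/(2 + c) (E(c, W) = (W + c)/(c + (6 - 4)) = (W + c)/(c + 2) = (W + c)/(2 + c))
R(N) = 1/N (R(N) = ((2 - 1)/(2 - 1))/N = (1/1)/N = (1*1)/N = 1/N)
P(n) = -n/71 (P(n) = n*(-1/71) = -n/71)
P(128) + R(X) = -1/71*128 + 1/20 = -128/71 + 1/20 = -2489/1420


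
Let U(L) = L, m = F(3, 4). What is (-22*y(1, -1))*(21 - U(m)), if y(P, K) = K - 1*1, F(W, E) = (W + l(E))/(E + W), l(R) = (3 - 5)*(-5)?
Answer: 5896/7 ≈ 842.29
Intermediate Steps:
l(R) = 10 (l(R) = -2*(-5) = 10)
F(W, E) = (10 + W)/(E + W) (F(W, E) = (W + 10)/(E + W) = (10 + W)/(E + W))
y(P, K) = -1 + K (y(P, K) = K - 1 = -1 + K)
m = 13/7 (m = (10 + 3)/(4 + 3) = 13/7 ≈ 1.8571)
(-22*y(1, -1))*(21 - U(m)) = (-22*(-1 - 1))*(21 - 1*13/7) = (-22*(-2))*(21 - 13/7) = 44*(134/7) = 5896/7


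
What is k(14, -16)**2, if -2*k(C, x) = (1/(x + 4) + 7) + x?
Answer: 11881/576 ≈ 20.627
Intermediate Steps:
k(C, x) = -7/2 - x/2 - 1/(2*(4 + x)) (k(C, x) = -((1/(x + 4) + 7) + x)/2 = -((1/(4 + x) + 7) + x)/2 = -((7 + 1/(4 + x)) + x)/2 = -(7 + x + 1/(4 + x))/2 = -7/2 - x/2 - 1/(2*(4 + x)))
k(14, -16)**2 = ((-29 - 1*(-16)**2 - 11*(-16))/(2*(4 - 16)))**2 = ((1/2)*(-29 - 1*256 + 176)/(-12))**2 = ((1/2)*(-1/12)*(-29 - 256 + 176))**2 = ((1/2)*(-1/12)*(-109))**2 = (109/24)**2 = 11881/576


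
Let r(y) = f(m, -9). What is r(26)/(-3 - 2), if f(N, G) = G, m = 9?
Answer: 9/5 ≈ 1.8000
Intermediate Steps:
r(y) = -9
r(26)/(-3 - 2) = -9/(-3 - 2) = -9/(-5) = -9*(-⅕) = 9/5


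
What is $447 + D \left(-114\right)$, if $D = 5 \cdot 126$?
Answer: $-71373$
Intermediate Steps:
$D = 630$
$447 + D \left(-114\right) = 447 + 630 \left(-114\right) = 447 - 71820 = -71373$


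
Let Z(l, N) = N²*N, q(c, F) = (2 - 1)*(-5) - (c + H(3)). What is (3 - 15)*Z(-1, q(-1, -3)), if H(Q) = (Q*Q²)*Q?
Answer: 7369500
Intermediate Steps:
H(Q) = Q⁴ (H(Q) = Q³*Q = Q⁴)
q(c, F) = -86 - c (q(c, F) = (2 - 1)*(-5) - (c + 3⁴) = 1*(-5) - (c + 81) = -5 - (81 + c) = -5 + (-81 - c) = -86 - c)
Z(l, N) = N³
(3 - 15)*Z(-1, q(-1, -3)) = (3 - 15)*(-86 - 1*(-1))³ = -12*(-86 + 1)³ = -12*(-85)³ = -12*(-614125) = 7369500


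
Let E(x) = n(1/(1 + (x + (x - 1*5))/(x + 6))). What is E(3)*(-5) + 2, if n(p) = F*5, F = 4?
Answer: -98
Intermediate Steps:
n(p) = 20 (n(p) = 4*5 = 20)
E(x) = 20
E(3)*(-5) + 2 = 20*(-5) + 2 = -100 + 2 = -98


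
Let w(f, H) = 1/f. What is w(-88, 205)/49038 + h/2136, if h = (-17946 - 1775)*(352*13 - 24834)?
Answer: 71833938684419/384065616 ≈ 1.8704e+5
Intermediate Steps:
h = 399508018 (h = -19721*(4576 - 24834) = -19721*(-20258) = 399508018)
w(-88, 205)/49038 + h/2136 = 1/(-88*49038) + 399508018/2136 = -1/88*1/49038 + 399508018*(1/2136) = -1/4315344 + 199754009/1068 = 71833938684419/384065616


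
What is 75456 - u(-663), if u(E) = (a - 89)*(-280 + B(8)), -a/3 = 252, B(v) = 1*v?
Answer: -154384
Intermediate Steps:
B(v) = v
a = -756 (a = -3*252 = -756)
u(E) = 229840 (u(E) = (-756 - 89)*(-280 + 8) = -845*(-272) = 229840)
75456 - u(-663) = 75456 - 1*229840 = 75456 - 229840 = -154384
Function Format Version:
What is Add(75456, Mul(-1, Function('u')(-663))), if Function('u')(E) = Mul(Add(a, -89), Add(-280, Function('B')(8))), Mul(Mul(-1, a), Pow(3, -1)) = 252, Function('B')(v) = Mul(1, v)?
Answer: -154384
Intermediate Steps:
Function('B')(v) = v
a = -756 (a = Mul(-3, 252) = -756)
Function('u')(E) = 229840 (Function('u')(E) = Mul(Add(-756, -89), Add(-280, 8)) = Mul(-845, -272) = 229840)
Add(75456, Mul(-1, Function('u')(-663))) = Add(75456, Mul(-1, 229840)) = Add(75456, -229840) = -154384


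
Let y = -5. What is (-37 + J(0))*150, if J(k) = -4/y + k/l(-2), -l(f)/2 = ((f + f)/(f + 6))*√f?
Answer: -5430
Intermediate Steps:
l(f) = -4*f^(3/2)/(6 + f) (l(f) = -2*(f + f)/(f + 6)*√f = -2*(2*f)/(6 + f)*√f = -2*2*f/(6 + f)*√f = -4*f^(3/2)/(6 + f))
J(k) = ⅘ - I*k*√2/4 (J(k) = -4/(-5) + k/((-4*(-2)^(3/2)/(6 - 2))) = -4*(-⅕) + k/((-4*(-2*I*√2)/4)) = ⅘ + k/((-4*(-2*I*√2)*¼)) = ⅘ + k/((2*I*√2)) = ⅘ + k*(-I*√2/4) = ⅘ - I*k*√2/4)
(-37 + J(0))*150 = (-37 + (⅘ - ¼*I*0*√2))*150 = (-37 + (⅘ + 0))*150 = (-37 + ⅘)*150 = -181/5*150 = -5430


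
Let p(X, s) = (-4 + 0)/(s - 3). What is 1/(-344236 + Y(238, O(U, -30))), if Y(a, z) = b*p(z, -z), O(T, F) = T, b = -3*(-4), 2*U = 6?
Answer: -1/344228 ≈ -2.9050e-6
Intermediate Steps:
U = 3 (U = (1/2)*6 = 3)
p(X, s) = -4/(-3 + s)
b = 12
Y(a, z) = -48/(-3 - z) (Y(a, z) = 12*(-4/(-3 - z)) = -48/(-3 - z))
1/(-344236 + Y(238, O(U, -30))) = 1/(-344236 + 48/(3 + 3)) = 1/(-344236 + 48/6) = 1/(-344236 + 48*(1/6)) = 1/(-344236 + 8) = 1/(-344228) = -1/344228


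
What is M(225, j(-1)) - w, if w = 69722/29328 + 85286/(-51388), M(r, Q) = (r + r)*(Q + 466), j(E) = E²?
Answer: 39589688740409/188388408 ≈ 2.1015e+5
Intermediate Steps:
M(r, Q) = 2*r*(466 + Q) (M(r, Q) = (2*r)*(466 + Q) = 2*r*(466 + Q))
w = 135200791/188388408 (w = 69722*(1/29328) + 85286*(-1/51388) = 34861/14664 - 42643/25694 = 135200791/188388408 ≈ 0.71767)
M(225, j(-1)) - w = 2*225*(466 + (-1)²) - 1*135200791/188388408 = 2*225*(466 + 1) - 135200791/188388408 = 2*225*467 - 135200791/188388408 = 210150 - 135200791/188388408 = 39589688740409/188388408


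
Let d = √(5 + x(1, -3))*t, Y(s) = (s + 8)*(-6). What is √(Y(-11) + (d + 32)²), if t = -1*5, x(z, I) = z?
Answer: 2*√(298 - 80*√6) ≈ 20.203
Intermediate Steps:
Y(s) = -48 - 6*s (Y(s) = (8 + s)*(-6) = -48 - 6*s)
t = -5
d = -5*√6 (d = √(5 + 1)*(-5) = √6*(-5) = -5*√6 ≈ -12.247)
√(Y(-11) + (d + 32)²) = √((-48 - 6*(-11)) + (-5*√6 + 32)²) = √((-48 + 66) + (32 - 5*√6)²) = √(18 + (32 - 5*√6)²)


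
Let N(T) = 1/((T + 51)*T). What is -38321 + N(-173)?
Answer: -808803025/21106 ≈ -38321.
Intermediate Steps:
N(T) = 1/(T*(51 + T)) (N(T) = 1/((51 + T)*T) = 1/(T*(51 + T)))
-38321 + N(-173) = -38321 + 1/((-173)*(51 - 173)) = -38321 - 1/173/(-122) = -38321 - 1/173*(-1/122) = -38321 + 1/21106 = -808803025/21106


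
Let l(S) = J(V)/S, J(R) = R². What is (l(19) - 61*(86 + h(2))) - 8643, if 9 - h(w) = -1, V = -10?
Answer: -275381/19 ≈ -14494.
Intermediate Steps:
h(w) = 10 (h(w) = 9 - 1*(-1) = 9 + 1 = 10)
l(S) = 100/S (l(S) = (-10)²/S = 100/S)
(l(19) - 61*(86 + h(2))) - 8643 = (100/19 - 61*(86 + 10)) - 8643 = (100*(1/19) - 61*96) - 8643 = (100/19 - 5856) - 8643 = -111164/19 - 8643 = -275381/19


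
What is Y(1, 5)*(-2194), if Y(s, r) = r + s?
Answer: -13164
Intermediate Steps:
Y(1, 5)*(-2194) = (5 + 1)*(-2194) = 6*(-2194) = -13164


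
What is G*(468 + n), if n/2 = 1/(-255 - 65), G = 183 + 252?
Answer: 6514473/32 ≈ 2.0358e+5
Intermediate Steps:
G = 435
n = -1/160 (n = 2/(-255 - 65) = 2/(-320) = 2*(-1/320) = -1/160 ≈ -0.0062500)
G*(468 + n) = 435*(468 - 1/160) = 435*(74879/160) = 6514473/32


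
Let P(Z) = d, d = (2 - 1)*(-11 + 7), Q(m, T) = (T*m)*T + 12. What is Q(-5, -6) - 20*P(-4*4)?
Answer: -88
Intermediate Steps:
Q(m, T) = 12 + m*T² (Q(m, T) = m*T² + 12 = 12 + m*T²)
d = -4 (d = 1*(-4) = -4)
P(Z) = -4
Q(-5, -6) - 20*P(-4*4) = (12 - 5*(-6)²) - 20*(-4) = (12 - 5*36) + 80 = (12 - 180) + 80 = -168 + 80 = -88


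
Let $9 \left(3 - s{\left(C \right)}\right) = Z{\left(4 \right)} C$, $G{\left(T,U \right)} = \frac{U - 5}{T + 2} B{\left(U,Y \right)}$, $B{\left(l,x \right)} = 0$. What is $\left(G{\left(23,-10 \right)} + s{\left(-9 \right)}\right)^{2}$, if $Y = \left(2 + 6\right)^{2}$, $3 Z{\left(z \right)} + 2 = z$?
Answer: $\frac{121}{9} \approx 13.444$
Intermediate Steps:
$Z{\left(z \right)} = - \frac{2}{3} + \frac{z}{3}$
$Y = 64$ ($Y = 8^{2} = 64$)
$G{\left(T,U \right)} = 0$ ($G{\left(T,U \right)} = \frac{U - 5}{T + 2} \cdot 0 = \frac{-5 + U}{2 + T} 0 = 0$)
$s{\left(C \right)} = 3 - \frac{2 C}{27}$ ($s{\left(C \right)} = 3 - \frac{\left(- \frac{2}{3} + \frac{1}{3} \cdot 4\right) C}{9} = 3 - \frac{\left(- \frac{2}{3} + \frac{4}{3}\right) C}{9} = 3 - \frac{\frac{2}{3} C}{9} = 3 - \frac{2 C}{27}$)
$\left(G{\left(23,-10 \right)} + s{\left(-9 \right)}\right)^{2} = \left(0 + \left(3 - - \frac{2}{3}\right)\right)^{2} = \left(0 + \left(3 + \frac{2}{3}\right)\right)^{2} = \left(0 + \frac{11}{3}\right)^{2} = \left(\frac{11}{3}\right)^{2} = \frac{121}{9}$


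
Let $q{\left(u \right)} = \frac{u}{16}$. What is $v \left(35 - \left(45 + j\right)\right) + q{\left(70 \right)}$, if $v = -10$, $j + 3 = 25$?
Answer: $\frac{2595}{8} \approx 324.38$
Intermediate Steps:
$j = 22$ ($j = -3 + 25 = 22$)
$q{\left(u \right)} = \frac{u}{16}$ ($q{\left(u \right)} = u \frac{1}{16} = \frac{u}{16}$)
$v \left(35 - \left(45 + j\right)\right) + q{\left(70 \right)} = - 10 \left(35 - 67\right) + \frac{1}{16} \cdot 70 = - 10 \left(35 - 67\right) + \frac{35}{8} = \left(-10\right) \left(-32\right) + \frac{35}{8} = 320 + \frac{35}{8} = \frac{2595}{8}$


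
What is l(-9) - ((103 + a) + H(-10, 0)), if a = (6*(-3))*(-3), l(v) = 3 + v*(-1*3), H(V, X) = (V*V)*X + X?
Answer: -127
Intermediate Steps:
H(V, X) = X + X*V² (H(V, X) = V²*X + X = X*V² + X = X + X*V²)
l(v) = 3 - 3*v (l(v) = 3 + v*(-3) = 3 - 3*v)
a = 54 (a = -18*(-3) = 54)
l(-9) - ((103 + a) + H(-10, 0)) = (3 - 3*(-9)) - ((103 + 54) + 0*(1 + (-10)²)) = (3 + 27) - (157 + 0*(1 + 100)) = 30 - (157 + 0*101) = 30 - (157 + 0) = 30 - 1*157 = 30 - 157 = -127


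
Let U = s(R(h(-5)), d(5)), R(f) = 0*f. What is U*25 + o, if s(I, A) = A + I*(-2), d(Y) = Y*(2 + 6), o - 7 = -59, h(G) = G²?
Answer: 948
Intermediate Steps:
o = -52 (o = 7 - 59 = -52)
d(Y) = 8*Y (d(Y) = Y*8 = 8*Y)
R(f) = 0
s(I, A) = A - 2*I
U = 40 (U = 8*5 - 2*0 = 40 + 0 = 40)
U*25 + o = 40*25 - 52 = 1000 - 52 = 948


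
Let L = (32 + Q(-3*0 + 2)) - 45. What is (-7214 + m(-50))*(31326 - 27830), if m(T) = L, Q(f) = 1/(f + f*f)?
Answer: -75795028/3 ≈ -2.5265e+7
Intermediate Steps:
Q(f) = 1/(f + f²)
L = -77/6 (L = (32 + 1/((-3*0 + 2)*(1 + (-3*0 + 2)))) - 45 = (32 + 1/((0 + 2)*(1 + (0 + 2)))) - 45 = (32 + 1/(2*(1 + 2))) - 45 = (32 + (½)/3) - 45 = (32 + (½)*(⅓)) - 45 = (32 + ⅙) - 45 = 193/6 - 45 = -77/6 ≈ -12.833)
m(T) = -77/6
(-7214 + m(-50))*(31326 - 27830) = (-7214 - 77/6)*(31326 - 27830) = -43361/6*3496 = -75795028/3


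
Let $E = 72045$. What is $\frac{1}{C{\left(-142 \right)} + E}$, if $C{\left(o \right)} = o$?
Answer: $\frac{1}{71903} \approx 1.3908 \cdot 10^{-5}$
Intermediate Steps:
$\frac{1}{C{\left(-142 \right)} + E} = \frac{1}{-142 + 72045} = \frac{1}{71903}$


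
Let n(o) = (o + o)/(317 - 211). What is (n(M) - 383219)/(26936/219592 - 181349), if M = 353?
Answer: 278748081023/131912901351 ≈ 2.1131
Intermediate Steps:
n(o) = o/53 (n(o) = (2*o)/106 = (2*o)*(1/106) = o/53)
(n(M) - 383219)/(26936/219592 - 181349) = ((1/53)*353 - 383219)/(26936/219592 - 181349) = (353/53 - 383219)/(26936*(1/219592) - 181349) = -20310254/(53*(3367/27449 - 181349)) = -20310254/(53*(-4977845334/27449)) = -20310254/53*(-27449/4977845334) = 278748081023/131912901351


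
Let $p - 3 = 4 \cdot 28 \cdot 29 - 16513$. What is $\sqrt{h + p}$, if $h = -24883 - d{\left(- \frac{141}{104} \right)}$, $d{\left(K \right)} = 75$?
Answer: $14 i \sqrt{195} \approx 195.5 i$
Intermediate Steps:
$p = -13262$ ($p = 3 - \left(16513 - 4 \cdot 28 \cdot 29\right) = 3 + \left(112 \cdot 29 - 16513\right) = 3 + \left(3248 - 16513\right) = 3 - 13265 = -13262$)
$h = -24958$ ($h = -24883 - 75 = -24958$)
$\sqrt{h + p} = \sqrt{-24958 - 13262} = \sqrt{-38220} = 14 i \sqrt{195}$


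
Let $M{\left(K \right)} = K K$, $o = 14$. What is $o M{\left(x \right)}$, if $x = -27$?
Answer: $10206$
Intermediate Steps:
$M{\left(K \right)} = K^{2}$
$o M{\left(x \right)} = 14 \left(-27\right)^{2} = 14 \cdot 729 = 10206$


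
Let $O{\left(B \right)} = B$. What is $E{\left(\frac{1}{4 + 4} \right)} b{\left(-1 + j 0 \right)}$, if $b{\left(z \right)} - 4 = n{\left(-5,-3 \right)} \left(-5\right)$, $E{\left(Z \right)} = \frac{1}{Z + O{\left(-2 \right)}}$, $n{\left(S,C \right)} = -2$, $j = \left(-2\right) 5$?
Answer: $- \frac{112}{15} \approx -7.4667$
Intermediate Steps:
$j = -10$
$E{\left(Z \right)} = \frac{1}{-2 + Z}$ ($E{\left(Z \right)} = \frac{1}{Z - 2} = \frac{1}{-2 + Z}$)
$b{\left(z \right)} = 14$ ($b{\left(z \right)} = 4 - -10 = 4 + 10 = 14$)
$E{\left(\frac{1}{4 + 4} \right)} b{\left(-1 + j 0 \right)} = \frac{1}{-2 + \frac{1}{4 + 4}} \cdot 14 = \frac{1}{-2 + \frac{1}{8}} \cdot 14 = \frac{1}{- \frac{15}{8}} \cdot 14 = \left(- \frac{8}{15}\right) 14 = - \frac{112}{15}$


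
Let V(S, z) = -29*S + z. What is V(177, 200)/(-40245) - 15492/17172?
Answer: -14965724/19196865 ≈ -0.77959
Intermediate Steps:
V(S, z) = z - 29*S
V(177, 200)/(-40245) - 15492/17172 = (200 - 29*177)/(-40245) - 15492/17172 = (200 - 5133)*(-1/40245) - 15492*1/17172 = -4933*(-1/40245) - 1291/1431 = 4933/40245 - 1291/1431 = -14965724/19196865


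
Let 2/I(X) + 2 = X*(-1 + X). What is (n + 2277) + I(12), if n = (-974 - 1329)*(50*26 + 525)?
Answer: -273045369/65 ≈ -4.2007e+6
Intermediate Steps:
n = -4202975 (n = -2303*(1300 + 525) = -2303*1825 = -4202975)
I(X) = 2/(-2 + X*(-1 + X))
(n + 2277) + I(12) = (-4202975 + 2277) + 2/(-2 + 12² - 1*12) = -4200698 + 2/(-2 + 144 - 12) = -4200698 + 2/130 = -4200698 + 2*(1/130) = -4200698 + 1/65 = -273045369/65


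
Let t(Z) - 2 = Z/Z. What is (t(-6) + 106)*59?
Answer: 6431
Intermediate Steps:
t(Z) = 3 (t(Z) = 2 + Z/Z = 2 + 1 = 3)
(t(-6) + 106)*59 = (3 + 106)*59 = 109*59 = 6431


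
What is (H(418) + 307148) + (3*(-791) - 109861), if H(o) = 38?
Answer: 194952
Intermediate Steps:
(H(418) + 307148) + (3*(-791) - 109861) = (38 + 307148) + (3*(-791) - 109861) = 307186 + (-2373 - 109861) = 307186 - 112234 = 194952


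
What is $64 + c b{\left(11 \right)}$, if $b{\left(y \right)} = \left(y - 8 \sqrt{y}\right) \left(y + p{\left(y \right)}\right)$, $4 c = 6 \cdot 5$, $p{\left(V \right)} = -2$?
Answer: $\frac{1613}{2} - 540 \sqrt{11} \approx -984.48$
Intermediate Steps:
$c = \frac{15}{2}$ ($c = \frac{6 \cdot 5}{4} = \frac{1}{4} \cdot 30 = \frac{15}{2} \approx 7.5$)
$b{\left(y \right)} = \left(-2 + y\right) \left(y - 8 \sqrt{y}\right)$ ($b{\left(y \right)} = \left(y - 8 \sqrt{y}\right) \left(y - 2\right) = \left(y - 8 \sqrt{y}\right) \left(-2 + y\right) = \left(-2 + y\right) \left(y - 8 \sqrt{y}\right)$)
$64 + c b{\left(11 \right)} = 64 + \frac{15 \left(11^{2} - 8 \cdot 11^{\frac{3}{2}} - 22 + 16 \sqrt{11}\right)}{2} = 64 + \frac{15 \left(121 - 8 \cdot 11 \sqrt{11} - 22 + 16 \sqrt{11}\right)}{2} = 64 + \frac{15 \left(121 - 88 \sqrt{11} - 22 + 16 \sqrt{11}\right)}{2} = 64 + \frac{15 \left(99 - 72 \sqrt{11}\right)}{2} = 64 + \left(\frac{1485}{2} - 540 \sqrt{11}\right) = \frac{1613}{2} - 540 \sqrt{11}$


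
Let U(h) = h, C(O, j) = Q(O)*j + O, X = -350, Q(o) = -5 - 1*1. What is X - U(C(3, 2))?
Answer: -341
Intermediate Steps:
Q(o) = -6 (Q(o) = -5 - 1 = -6)
C(O, j) = O - 6*j (C(O, j) = -6*j + O = O - 6*j)
X - U(C(3, 2)) = -350 - (3 - 6*2) = -350 - (3 - 12) = -350 - 1*(-9) = -350 + 9 = -341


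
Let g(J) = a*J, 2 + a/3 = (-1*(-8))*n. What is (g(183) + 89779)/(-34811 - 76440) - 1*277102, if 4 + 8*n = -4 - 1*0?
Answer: -30827958891/111251 ≈ -2.7710e+5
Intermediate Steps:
n = -1 (n = -½ + (-4 - 1*0)/8 = -½ + (-4 + 0)/8 = -½ + (⅛)*(-4) = -½ - ½ = -1)
a = -30 (a = -6 + 3*(-1*(-8)*(-1)) = -6 + 3*(8*(-1)) = -6 + 3*(-8) = -6 - 24 = -30)
g(J) = -30*J
(g(183) + 89779)/(-34811 - 76440) - 1*277102 = (-30*183 + 89779)/(-34811 - 76440) - 1*277102 = (-5490 + 89779)/(-111251) - 277102 = 84289*(-1/111251) - 277102 = -84289/111251 - 277102 = -30827958891/111251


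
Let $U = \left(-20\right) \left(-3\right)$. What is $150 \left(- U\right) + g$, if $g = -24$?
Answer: $-9024$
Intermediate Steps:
$U = 60$
$150 \left(- U\right) + g = 150 \left(\left(-1\right) 60\right) - 24 = 150 \left(-60\right) - 24 = -9000 - 24 = -9024$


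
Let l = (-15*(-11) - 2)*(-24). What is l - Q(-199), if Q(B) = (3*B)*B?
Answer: -122715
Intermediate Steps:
Q(B) = 3*B²
l = -3912 (l = (165 - 2)*(-24) = 163*(-24) = -3912)
l - Q(-199) = -3912 - 3*(-199)² = -3912 - 3*39601 = -3912 - 1*118803 = -3912 - 118803 = -122715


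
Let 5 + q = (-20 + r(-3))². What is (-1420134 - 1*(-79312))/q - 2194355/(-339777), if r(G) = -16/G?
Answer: -4096074764941/642518307 ≈ -6375.0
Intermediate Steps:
q = 1891/9 (q = -5 + (-20 - 16/(-3))² = -5 + (-20 - 16*(-⅓))² = -5 + (-20 + 16/3)² = -5 + (-44/3)² = -5 + 1936/9 = 1891/9 ≈ 210.11)
(-1420134 - 1*(-79312))/q - 2194355/(-339777) = (-1420134 - 1*(-79312))/(1891/9) - 2194355/(-339777) = (-1420134 + 79312)*(9/1891) - 2194355*(-1/339777) = -1340822*9/1891 + 2194355/339777 = -12067398/1891 + 2194355/339777 = -4096074764941/642518307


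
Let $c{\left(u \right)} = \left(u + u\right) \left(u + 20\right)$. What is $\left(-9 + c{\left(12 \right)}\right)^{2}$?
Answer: $576081$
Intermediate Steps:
$c{\left(u \right)} = 2 u \left(20 + u\right)$
$\left(-9 + c{\left(12 \right)}\right)^{2} = \left(-9 + 2 \cdot 12 \left(20 + 12\right)\right)^{2} = \left(-9 + 2 \cdot 12 \cdot 32\right)^{2} = \left(-9 + 768\right)^{2} = 759^{2} = 576081$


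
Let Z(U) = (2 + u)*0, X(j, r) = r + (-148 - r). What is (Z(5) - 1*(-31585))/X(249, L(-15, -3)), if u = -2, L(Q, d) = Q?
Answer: -31585/148 ≈ -213.41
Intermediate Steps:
X(j, r) = -148
Z(U) = 0 (Z(U) = (2 - 2)*0 = 0*0 = 0)
(Z(5) - 1*(-31585))/X(249, L(-15, -3)) = (0 - 1*(-31585))/(-148) = (0 + 31585)*(-1/148) = 31585*(-1/148) = -31585/148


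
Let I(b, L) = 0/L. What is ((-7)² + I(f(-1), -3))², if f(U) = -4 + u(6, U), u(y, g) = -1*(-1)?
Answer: 2401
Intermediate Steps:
u(y, g) = 1
f(U) = -3 (f(U) = -4 + 1 = -3)
I(b, L) = 0
((-7)² + I(f(-1), -3))² = ((-7)² + 0)² = (49 + 0)² = 49² = 2401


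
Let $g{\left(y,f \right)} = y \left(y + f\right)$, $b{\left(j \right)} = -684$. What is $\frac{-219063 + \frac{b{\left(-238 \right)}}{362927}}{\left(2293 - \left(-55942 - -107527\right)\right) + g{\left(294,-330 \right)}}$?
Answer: $\frac{79503878085}{21730617052} \approx 3.6586$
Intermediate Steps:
$g{\left(y,f \right)} = y \left(f + y\right)$
$\frac{-219063 + \frac{b{\left(-238 \right)}}{362927}}{\left(2293 - \left(-55942 - -107527\right)\right) + g{\left(294,-330 \right)}} = \frac{-219063 - \frac{684}{362927}}{\left(2293 - \left(-55942 - -107527\right)\right) + 294 \left(-330 + 294\right)} = \frac{-219063 - \frac{684}{362927}}{\left(2293 - \left(-55942 + 107527\right)\right) + 294 \left(-36\right)} = \frac{-219063 - \frac{684}{362927}}{\left(2293 - 51585\right) - 10584} = - \frac{79503878085}{362927 \left(\left(2293 - 51585\right) - 10584\right)} = - \frac{79503878085}{362927 \left(-49292 - 10584\right)} = - \frac{79503878085}{362927 \left(-59876\right)} = \left(- \frac{79503878085}{362927}\right) \left(- \frac{1}{59876}\right) = \frac{79503878085}{21730617052}$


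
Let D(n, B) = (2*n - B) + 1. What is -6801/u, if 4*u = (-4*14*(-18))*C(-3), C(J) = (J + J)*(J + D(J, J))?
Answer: -2267/2520 ≈ -0.89960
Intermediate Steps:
D(n, B) = 1 - B + 2*n (D(n, B) = (-B + 2*n) + 1 = 1 - B + 2*n)
C(J) = 2*J*(1 + 2*J) (C(J) = (J + J)*(J + (1 - J + 2*J)) = (2*J)*(J + (1 + J)) = (2*J)*(1 + 2*J) = 2*J*(1 + 2*J))
u = 7560 (u = ((-4*14*(-18))*(2*(-3)*(1 + 2*(-3))))/4 = ((-56*(-18))*(2*(-3)*(1 - 6)))/4 = (1008*(2*(-3)*(-5)))/4 = (1008*30)/4 = (1/4)*30240 = 7560)
-6801/u = -6801/7560 = -6801*1/7560 = -2267/2520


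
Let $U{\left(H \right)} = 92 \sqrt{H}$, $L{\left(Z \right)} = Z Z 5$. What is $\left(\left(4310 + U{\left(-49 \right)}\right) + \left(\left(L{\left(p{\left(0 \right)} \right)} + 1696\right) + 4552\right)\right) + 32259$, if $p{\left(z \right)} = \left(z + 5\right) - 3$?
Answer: $42837 + 644 i \approx 42837.0 + 644.0 i$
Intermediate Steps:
$p{\left(z \right)} = 2 + z$ ($p{\left(z \right)} = \left(5 + z\right) - 3 = 2 + z$)
$L{\left(Z \right)} = 5 Z^{2}$ ($L{\left(Z \right)} = Z^{2} \cdot 5 = 5 Z^{2}$)
$\left(\left(4310 + U{\left(-49 \right)}\right) + \left(\left(L{\left(p{\left(0 \right)} \right)} + 1696\right) + 4552\right)\right) + 32259 = \left(\left(4310 + 92 \sqrt{-49}\right) + \left(\left(5 \left(2 + 0\right)^{2} + 1696\right) + 4552\right)\right) + 32259 = \left(\left(4310 + 92 \cdot 7 i\right) + \left(\left(5 \cdot 2^{2} + 1696\right) + 4552\right)\right) + 32259 = \left(\left(4310 + 644 i\right) + \left(\left(5 \cdot 4 + 1696\right) + 4552\right)\right) + 32259 = \left(\left(4310 + 644 i\right) + \left(\left(20 + 1696\right) + 4552\right)\right) + 32259 = \left(\left(4310 + 644 i\right) + \left(1716 + 4552\right)\right) + 32259 = \left(\left(4310 + 644 i\right) + 6268\right) + 32259 = \left(10578 + 644 i\right) + 32259 = 42837 + 644 i$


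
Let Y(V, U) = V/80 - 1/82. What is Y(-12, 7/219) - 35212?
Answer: -28873973/820 ≈ -35212.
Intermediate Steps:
Y(V, U) = -1/82 + V/80 (Y(V, U) = V*(1/80) - 1*1/82 = V/80 - 1/82 = -1/82 + V/80)
Y(-12, 7/219) - 35212 = (-1/82 + (1/80)*(-12)) - 35212 = (-1/82 - 3/20) - 35212 = -133/820 - 35212 = -28873973/820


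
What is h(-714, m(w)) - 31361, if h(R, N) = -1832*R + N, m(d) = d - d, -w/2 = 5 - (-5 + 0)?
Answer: 1276687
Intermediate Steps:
w = -20 (w = -2*(5 - (-5 + 0)) = -2*(5 - 1*(-5)) = -2*(5 + 5) = -2*10 = -20)
m(d) = 0
h(R, N) = N - 1832*R
h(-714, m(w)) - 31361 = (0 - 1832*(-714)) - 31361 = (0 + 1308048) - 31361 = 1308048 - 31361 = 1276687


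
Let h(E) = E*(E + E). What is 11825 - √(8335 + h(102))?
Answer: 11825 - √29143 ≈ 11654.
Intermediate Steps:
h(E) = 2*E² (h(E) = E*(2*E) = 2*E²)
11825 - √(8335 + h(102)) = 11825 - √(8335 + 2*102²) = 11825 - √(8335 + 2*10404) = 11825 - √(8335 + 20808) = 11825 - √29143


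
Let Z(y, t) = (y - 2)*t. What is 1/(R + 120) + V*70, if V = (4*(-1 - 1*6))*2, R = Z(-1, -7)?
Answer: -552719/141 ≈ -3920.0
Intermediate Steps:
Z(y, t) = t*(-2 + y) (Z(y, t) = (-2 + y)*t = t*(-2 + y))
R = 21 (R = -7*(-2 - 1) = -7*(-3) = 21)
V = -56 (V = (4*(-1 - 6))*2 = (4*(-7))*2 = -28*2 = -56)
1/(R + 120) + V*70 = 1/(21 + 120) - 56*70 = 1/141 - 3920 = -552719/141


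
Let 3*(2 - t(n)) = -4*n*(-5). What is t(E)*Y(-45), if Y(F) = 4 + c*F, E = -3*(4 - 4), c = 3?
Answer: -262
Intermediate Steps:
E = 0 (E = -3*0 = 0)
Y(F) = 4 + 3*F
t(n) = 2 - 20*n/3 (t(n) = 2 - (-4*n)*(-5)/3 = 2 - 20*n/3)
t(E)*Y(-45) = (2 - 20/3*0)*(4 + 3*(-45)) = (2 + 0)*(4 - 135) = 2*(-131) = -262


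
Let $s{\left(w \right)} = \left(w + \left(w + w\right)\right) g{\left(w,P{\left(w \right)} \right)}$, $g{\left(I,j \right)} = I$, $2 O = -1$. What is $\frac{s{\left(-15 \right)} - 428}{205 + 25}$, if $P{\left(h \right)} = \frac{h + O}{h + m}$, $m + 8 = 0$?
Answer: $\frac{247}{230} \approx 1.0739$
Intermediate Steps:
$m = -8$ ($m = -8 + 0 = -8$)
$O = - \frac{1}{2}$ ($O = \frac{1}{2} \left(-1\right) = - \frac{1}{2} \approx -0.5$)
$P{\left(h \right)} = \frac{- \frac{1}{2} + h}{-8 + h}$ ($P{\left(h \right)} = \frac{h - \frac{1}{2}}{h - 8} = \frac{- \frac{1}{2} + h}{-8 + h}$)
$s{\left(w \right)} = 3 w^{2}$ ($s{\left(w \right)} = \left(w + \left(w + w\right)\right) w = \left(w + 2 w\right) w = 3 w w = 3 w^{2}$)
$\frac{s{\left(-15 \right)} - 428}{205 + 25} = \frac{3 \left(-15\right)^{2} - 428}{205 + 25} = \frac{3 \cdot 225 - 428}{230} = \left(675 - 428\right) \frac{1}{230} = 247 \cdot \frac{1}{230} = \frac{247}{230}$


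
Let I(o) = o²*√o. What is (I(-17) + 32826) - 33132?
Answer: -306 + 289*I*√17 ≈ -306.0 + 1191.6*I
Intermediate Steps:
I(o) = o^(5/2)
(I(-17) + 32826) - 33132 = ((-17)^(5/2) + 32826) - 33132 = (289*I*√17 + 32826) - 33132 = (32826 + 289*I*√17) - 33132 = -306 + 289*I*√17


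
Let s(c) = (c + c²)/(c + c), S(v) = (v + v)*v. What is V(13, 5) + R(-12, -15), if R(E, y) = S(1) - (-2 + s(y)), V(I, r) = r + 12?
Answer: 28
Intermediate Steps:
S(v) = 2*v² (S(v) = (2*v)*v = 2*v²)
V(I, r) = 12 + r
s(c) = (c + c²)/(2*c) (s(c) = (c + c²)/((2*c)) = (c + c²)*(1/(2*c)) = (c + c²)/(2*c))
R(E, y) = 7/2 - y/2 (R(E, y) = 2*1² - (-2 + (½ + y/2)) = 2*1 - (-3/2 + y/2) = 2 + (3/2 - y/2) = 7/2 - y/2)
V(13, 5) + R(-12, -15) = (12 + 5) + (7/2 - ½*(-15)) = 17 + (7/2 + 15/2) = 17 + 11 = 28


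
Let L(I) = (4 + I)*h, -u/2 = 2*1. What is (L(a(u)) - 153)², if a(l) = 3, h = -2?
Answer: 27889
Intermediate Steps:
u = -4 ≈ -4.0000
L(I) = -8 - 2*I (L(I) = (4 + I)*(-2) = -8 - 2*I)
(L(a(u)) - 153)² = ((-8 - 2*3) - 153)² = ((-8 - 6) - 153)² = (-14 - 153)² = (-167)² = 27889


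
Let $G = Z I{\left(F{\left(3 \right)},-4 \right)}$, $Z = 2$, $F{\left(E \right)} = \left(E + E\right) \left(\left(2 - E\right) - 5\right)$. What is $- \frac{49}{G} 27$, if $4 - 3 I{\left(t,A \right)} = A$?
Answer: $- \frac{3969}{16} \approx -248.06$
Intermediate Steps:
$F{\left(E \right)} = 2 E \left(-3 - E\right)$
$I{\left(t,A \right)} = \frac{4}{3} - \frac{A}{3}$
$G = \frac{16}{3}$ ($G = 2 \left(\frac{4}{3} - - \frac{4}{3}\right) = 2 \left(\frac{4}{3} + \frac{4}{3}\right) = 2 \cdot \frac{8}{3} = \frac{16}{3} \approx 5.3333$)
$- \frac{49}{G} 27 = - \frac{49}{\frac{16}{3}} \cdot 27 = \left(-49\right) \frac{3}{16} \cdot 27 = \left(- \frac{147}{16}\right) 27 = - \frac{3969}{16}$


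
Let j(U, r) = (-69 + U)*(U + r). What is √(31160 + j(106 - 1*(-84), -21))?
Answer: √51609 ≈ 227.18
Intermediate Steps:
√(31160 + j(106 - 1*(-84), -21)) = √(31160 + ((106 - 1*(-84))² - 69*(106 - 1*(-84)) - 69*(-21) + (106 - 1*(-84))*(-21))) = √(31160 + ((106 + 84)² - 69*(106 + 84) + 1449 + (106 + 84)*(-21))) = √(31160 + (190² - 69*190 + 1449 + 190*(-21))) = √(31160 + (36100 - 13110 + 1449 - 3990)) = √(31160 + 20449) = √51609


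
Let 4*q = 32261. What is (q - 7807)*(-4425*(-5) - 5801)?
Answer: 4215673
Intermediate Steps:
q = 32261/4 (q = (¼)*32261 = 32261/4 ≈ 8065.3)
(q - 7807)*(-4425*(-5) - 5801) = (32261/4 - 7807)*(-4425*(-5) - 5801) = 1033*(22125 - 5801)/4 = (1033/4)*16324 = 4215673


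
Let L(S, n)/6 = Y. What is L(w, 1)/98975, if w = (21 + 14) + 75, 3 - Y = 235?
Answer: -1392/98975 ≈ -0.014064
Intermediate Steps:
Y = -232 (Y = 3 - 1*235 = 3 - 235 = -232)
w = 110 (w = 35 + 75 = 110)
L(S, n) = -1392 (L(S, n) = 6*(-232) = -1392)
L(w, 1)/98975 = -1392/98975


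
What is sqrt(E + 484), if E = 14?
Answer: sqrt(498) ≈ 22.316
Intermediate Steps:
sqrt(E + 484) = sqrt(14 + 484) = sqrt(498)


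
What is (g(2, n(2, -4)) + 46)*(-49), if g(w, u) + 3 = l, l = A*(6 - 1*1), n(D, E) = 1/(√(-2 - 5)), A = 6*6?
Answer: -10927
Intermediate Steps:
A = 36
n(D, E) = -I*√7/7 (n(D, E) = 1/(√(-7)) = 1/(I*√7) = -I*√7/7)
l = 180 (l = 36*(6 - 1*1) = 36*(6 - 1) = 36*5 = 180)
g(w, u) = 177 (g(w, u) = -3 + 180 = 177)
(g(2, n(2, -4)) + 46)*(-49) = (177 + 46)*(-49) = 223*(-49) = -10927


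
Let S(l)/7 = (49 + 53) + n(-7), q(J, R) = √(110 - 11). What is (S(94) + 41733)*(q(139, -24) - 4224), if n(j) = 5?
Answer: -179443968 + 127446*√11 ≈ -1.7902e+8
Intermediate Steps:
q(J, R) = 3*√11 (q(J, R) = √99 = 3*√11)
S(l) = 749 (S(l) = 7*((49 + 53) + 5) = 7*(102 + 5) = 7*107 = 749)
(S(94) + 41733)*(q(139, -24) - 4224) = (749 + 41733)*(3*√11 - 4224) = 42482*(-4224 + 3*√11) = -179443968 + 127446*√11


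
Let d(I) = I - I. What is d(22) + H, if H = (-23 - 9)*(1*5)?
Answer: -160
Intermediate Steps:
d(I) = 0
H = -160 (H = -32*5 = -160)
d(22) + H = 0 - 160 = -160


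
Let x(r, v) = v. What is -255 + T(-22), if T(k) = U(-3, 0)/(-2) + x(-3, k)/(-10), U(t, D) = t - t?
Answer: -1264/5 ≈ -252.80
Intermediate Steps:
U(t, D) = 0
T(k) = -k/10 (T(k) = 0/(-2) + k/(-10) = 0*(-½) + k*(-⅒) = 0 - k/10 = -k/10)
-255 + T(-22) = -255 - ⅒*(-22) = -255 + 11/5 = -1264/5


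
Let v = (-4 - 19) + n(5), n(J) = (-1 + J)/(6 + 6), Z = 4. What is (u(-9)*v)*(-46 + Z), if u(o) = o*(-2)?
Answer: 17136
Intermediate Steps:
u(o) = -2*o
n(J) = -1/12 + J/12 (n(J) = (-1 + J)/12 = (-1 + J)*(1/12) = -1/12 + J/12)
v = -68/3 (v = (-4 - 19) + (-1/12 + (1/12)*5) = -23 + (-1/12 + 5/12) = -23 + ⅓ = -68/3 ≈ -22.667)
(u(-9)*v)*(-46 + Z) = (-2*(-9)*(-68/3))*(-46 + 4) = (18*(-68/3))*(-42) = -408*(-42) = 17136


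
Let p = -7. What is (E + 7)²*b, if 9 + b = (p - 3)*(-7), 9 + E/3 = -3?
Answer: 51301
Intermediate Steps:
E = -36 (E = -27 + 3*(-3) = -27 - 9 = -36)
b = 61 (b = -9 + (-7 - 3)*(-7) = -9 - 10*(-7) = -9 + 70 = 61)
(E + 7)²*b = (-36 + 7)²*61 = (-29)²*61 = 841*61 = 51301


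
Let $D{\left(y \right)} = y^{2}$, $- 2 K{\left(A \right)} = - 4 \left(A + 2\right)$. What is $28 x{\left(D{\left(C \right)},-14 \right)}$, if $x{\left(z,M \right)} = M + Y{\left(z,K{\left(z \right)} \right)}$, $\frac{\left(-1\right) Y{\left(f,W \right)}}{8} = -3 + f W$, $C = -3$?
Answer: $-44072$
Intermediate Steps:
$K{\left(A \right)} = 4 + 2 A$ ($K{\left(A \right)} = - \frac{\left(-4\right) \left(A + 2\right)}{2} = - \frac{\left(-4\right) \left(2 + A\right)}{2} = - \frac{-8 - 4 A}{2} = 4 + 2 A$)
$Y{\left(f,W \right)} = 24 - 8 W f$ ($Y{\left(f,W \right)} = - 8 \left(-3 + f W\right) = - 8 \left(-3 + W f\right) = 24 - 8 W f$)
$x{\left(z,M \right)} = 24 + M - 8 z \left(4 + 2 z\right)$ ($x{\left(z,M \right)} = M - \left(-24 + 8 \left(4 + 2 z\right) z\right) = M - \left(-24 + 8 z \left(4 + 2 z\right)\right) = 24 + M - 8 z \left(4 + 2 z\right)$)
$28 x{\left(D{\left(C \right)},-14 \right)} = 28 \left(24 - 14 - 16 \left(-3\right)^{2} \left(2 + \left(-3\right)^{2}\right)\right) = 28 \left(24 - 14 - 144 \left(2 + 9\right)\right) = 28 \left(24 - 14 - 144 \cdot 11\right) = 28 \left(24 - 14 - 1584\right) = 28 \left(-1574\right) = -44072$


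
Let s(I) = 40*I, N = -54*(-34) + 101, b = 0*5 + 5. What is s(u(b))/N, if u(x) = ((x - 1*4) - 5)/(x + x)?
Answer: -16/1937 ≈ -0.0082602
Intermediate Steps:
b = 5 (b = 0 + 5 = 5)
N = 1937 (N = 1836 + 101 = 1937)
u(x) = (-9 + x)/(2*x) (u(x) = ((x - 4) - 5)/((2*x)) = ((-4 + x) - 5)*(1/(2*x)) = (-9 + x)*(1/(2*x)) = (-9 + x)/(2*x))
s(u(b))/N = (40*((1/2)*(-9 + 5)/5))/1937 = (40*((1/2)*(1/5)*(-4)))*(1/1937) = (40*(-2/5))*(1/1937) = -16*1/1937 = -16/1937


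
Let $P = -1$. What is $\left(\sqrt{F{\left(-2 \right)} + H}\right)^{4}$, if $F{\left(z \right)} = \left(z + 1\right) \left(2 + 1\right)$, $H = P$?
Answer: $16$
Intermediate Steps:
$H = -1$
$F{\left(z \right)} = 3 + 3 z$ ($F{\left(z \right)} = \left(1 + z\right) 3 = 3 + 3 z$)
$\left(\sqrt{F{\left(-2 \right)} + H}\right)^{4} = \left(\sqrt{\left(3 + 3 \left(-2\right)\right) - 1}\right)^{4} = \left(\sqrt{\left(3 - 6\right) - 1}\right)^{4} = \left(\sqrt{-3 - 1}\right)^{4} = \left(\sqrt{-4}\right)^{4} = \left(2 i\right)^{4} = 16$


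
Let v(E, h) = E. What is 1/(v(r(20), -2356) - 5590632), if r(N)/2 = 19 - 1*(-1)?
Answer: -1/5590592 ≈ -1.7887e-7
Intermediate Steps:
r(N) = 40 (r(N) = 2*(19 - 1*(-1)) = 2*(19 + 1) = 2*20 = 40)
1/(v(r(20), -2356) - 5590632) = 1/(40 - 5590632) = 1/(-5590592) = -1/5590592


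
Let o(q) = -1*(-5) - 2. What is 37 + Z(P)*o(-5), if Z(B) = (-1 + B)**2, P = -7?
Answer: 229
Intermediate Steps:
o(q) = 3 (o(q) = 5 - 2 = 3)
37 + Z(P)*o(-5) = 37 + (-1 - 7)**2*3 = 37 + (-8)**2*3 = 37 + 64*3 = 37 + 192 = 229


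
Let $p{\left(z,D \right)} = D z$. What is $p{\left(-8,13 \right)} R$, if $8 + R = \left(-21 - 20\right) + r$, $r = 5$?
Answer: $4576$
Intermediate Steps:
$R = -44$ ($R = -8 + \left(\left(-21 - 20\right) + 5\right) = -8 + \left(-41 + 5\right) = -8 - 36 = -44$)
$p{\left(-8,13 \right)} R = 13 \left(-8\right) \left(-44\right) = \left(-104\right) \left(-44\right) = 4576$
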